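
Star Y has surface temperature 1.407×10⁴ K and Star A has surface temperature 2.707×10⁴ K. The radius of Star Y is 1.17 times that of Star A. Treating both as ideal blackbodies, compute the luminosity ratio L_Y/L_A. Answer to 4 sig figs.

L ∝ R²T⁴, so L_Y/L_A = (R_Y/R_A)²(T_Y/T_A)⁴ = (1.17)² × (1.407×10⁴/2.707×10⁴)⁴ = 1.3689 × 0.0729833 = 0.09991.

L_Y/L_A ≈ 0.09991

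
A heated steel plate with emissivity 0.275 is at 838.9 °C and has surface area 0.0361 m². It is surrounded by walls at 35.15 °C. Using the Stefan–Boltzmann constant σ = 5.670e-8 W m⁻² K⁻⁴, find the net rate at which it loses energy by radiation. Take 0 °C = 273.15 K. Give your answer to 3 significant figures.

Net loss ≈ 856 W

T = 838.9 °C + 273.15 = 1112.05 K.
Surroundings: T = 35.15 °C + 273.15 = 308.30 K.
Area A = 0.0361 m².
Net radiated power P_net = εσA(T⁴ − T₀⁴) = 0.275×5.670×10⁻⁸×0.0361×(1112.05⁴ − 308.30⁴).
T⁴ − T₀⁴ = 1.52932×10¹² − 9.03429×10⁹ = 1.52029×10¹² K⁴, so P_net = 856 W.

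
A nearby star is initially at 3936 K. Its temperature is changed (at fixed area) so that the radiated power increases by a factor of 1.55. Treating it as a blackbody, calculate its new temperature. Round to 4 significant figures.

P ∝ T⁴, so T₂/T₁ = (P₂/P₁)^(1/4) = (1.55)^(1/4) = 1.11579.
T₂ = 3936 × 1.11579 = 4392 K.

T₂ ≈ 4392 K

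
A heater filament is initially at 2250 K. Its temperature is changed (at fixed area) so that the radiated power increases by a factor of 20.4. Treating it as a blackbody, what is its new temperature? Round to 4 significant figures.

P ∝ T⁴, so T₂/T₁ = (P₂/P₁)^(1/4) = (20.4)^(1/4) = 2.12524.
T₂ = 2250 × 2.12524 = 4782 K.

T₂ ≈ 4782 K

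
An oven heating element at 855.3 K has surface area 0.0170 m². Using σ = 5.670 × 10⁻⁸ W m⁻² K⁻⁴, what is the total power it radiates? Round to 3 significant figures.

P ≈ 516 W

Area A = 0.0170 m².
P = σAT⁴ = 5.670×10⁻⁸ × 0.0170 × (855.3)⁴ = 516 W.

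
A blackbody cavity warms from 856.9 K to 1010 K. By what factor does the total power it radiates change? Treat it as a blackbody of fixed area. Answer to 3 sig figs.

P ∝ T⁴, so P₂/P₁ = (T₂/T₁)⁴ = (1010/856.9)⁴ = (1.17867)⁴ = 1.93.

P₂/P₁ ≈ 1.93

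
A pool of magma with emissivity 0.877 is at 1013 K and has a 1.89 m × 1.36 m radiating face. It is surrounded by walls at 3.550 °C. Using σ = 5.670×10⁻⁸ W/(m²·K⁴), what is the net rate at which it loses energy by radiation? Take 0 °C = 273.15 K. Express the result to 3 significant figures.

Net loss ≈ 1.34×10⁵ W

Surroundings: T = 3.550 °C + 273.15 = 276.700 K.
Area A = 1.89 × 1.36 = 2.5704 m².
Net radiated power P_net = εσA(T⁴ − T₀⁴) = 0.877×5.670×10⁻⁸×2.5704×(1013⁴ − 276.700⁴).
T⁴ − T₀⁴ = 1.05302×10¹² − 5.86188×10⁹ = 1.04716×10¹² K⁴, so P_net = 1.34×10⁵ W.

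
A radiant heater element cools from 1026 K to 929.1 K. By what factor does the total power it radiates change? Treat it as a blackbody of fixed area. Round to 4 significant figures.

P ∝ T⁴, so P₂/P₁ = (T₂/T₁)⁴ = (929.1/1026)⁴ = (0.905556)⁴ = 0.6725.

P₂/P₁ ≈ 0.6725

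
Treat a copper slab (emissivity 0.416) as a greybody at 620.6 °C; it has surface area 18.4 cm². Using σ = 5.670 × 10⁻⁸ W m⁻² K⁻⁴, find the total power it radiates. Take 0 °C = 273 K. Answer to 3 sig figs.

T = 620.6 °C + 273 = 893.6 K.
Area A = 18.4 cm² = 1.84×10⁻³ m².
P = εσAT⁴ = 0.416 × 5.670×10⁻⁸ × 1.84×10⁻³ × (893.6)⁴ = 27.7 W.

P ≈ 27.7 W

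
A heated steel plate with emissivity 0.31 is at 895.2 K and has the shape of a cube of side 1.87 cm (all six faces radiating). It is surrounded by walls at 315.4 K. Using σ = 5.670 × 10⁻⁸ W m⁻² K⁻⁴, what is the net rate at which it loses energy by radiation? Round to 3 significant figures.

Area A = 6s² = 6×(0.0187 m)² = 2.09814×10⁻³ m².
Net radiated power P_net = εσA(T⁴ − T₀⁴) = 0.31×5.670×10⁻⁸×2.09814×10⁻³×(895.2⁴ − 315.4⁴).
T⁴ − T₀⁴ = 6.42215×10¹¹ − 9.89571×10⁹ = 6.32319×10¹¹ K⁴, so P_net = 23.3 W.

Net loss ≈ 23.3 W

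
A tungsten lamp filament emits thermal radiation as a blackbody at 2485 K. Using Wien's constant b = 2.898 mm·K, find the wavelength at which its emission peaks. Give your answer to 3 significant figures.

λ_max ≈ 1.17×10³ nm

Wien's displacement law: λ_max = b/T = (2.898×10⁻³ m·K)/(2485 K) = 1.166×10⁻⁶ m.
That is 1.17×10³ nm, in the infrared range.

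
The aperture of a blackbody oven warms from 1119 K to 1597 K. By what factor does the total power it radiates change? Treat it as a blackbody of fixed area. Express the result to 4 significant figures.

P₂/P₁ ≈ 4.149

P ∝ T⁴, so P₂/P₁ = (T₂/T₁)⁴ = (1597/1119)⁴ = (1.42717)⁴ = 4.149.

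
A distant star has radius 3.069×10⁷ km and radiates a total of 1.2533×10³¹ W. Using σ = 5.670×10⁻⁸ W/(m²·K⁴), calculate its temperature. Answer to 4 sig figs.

Surface area A = 4πR² = 4π(3.069×10¹⁰ m)² = 1.18360×10²² m².
P = σAT⁴ ⇒ T = (P/(σA))^(1/4) = (1.2533×10³¹/(5.670×10⁻⁸×1.18360×10²²))^(1/4) = 1.169×10⁴ K.

T ≈ 1.169×10⁴ K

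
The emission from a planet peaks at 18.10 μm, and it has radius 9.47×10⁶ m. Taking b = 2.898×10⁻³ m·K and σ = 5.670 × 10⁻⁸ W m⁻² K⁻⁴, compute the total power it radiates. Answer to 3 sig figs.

Wien's law: T = b/λ_max = 2.898×10⁻³/1.810×10⁻⁵ = 160.110 K.
Surface area A = 4πR² = 4π(9.47×10⁶ m)² = 1.12696×10¹⁵ m².
Then P = σAT⁴ = 5.670×10⁻⁸×1.12696×10¹⁵×(160.110)⁴ = 4.20×10¹⁶ W.

P ≈ 4.20×10¹⁶ W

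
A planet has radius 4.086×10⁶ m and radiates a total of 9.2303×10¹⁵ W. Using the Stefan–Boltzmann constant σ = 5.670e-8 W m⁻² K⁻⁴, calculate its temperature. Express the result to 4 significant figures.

Surface area A = 4πR² = 4π(4.086×10⁶ m)² = 2.09801×10¹⁴ m².
P = σAT⁴ ⇒ T = (P/(σA))^(1/4) = (9.2303×10¹⁵/(5.670×10⁻⁸×2.09801×10¹⁴))^(1/4) = 166.9 K.

T ≈ 166.9 K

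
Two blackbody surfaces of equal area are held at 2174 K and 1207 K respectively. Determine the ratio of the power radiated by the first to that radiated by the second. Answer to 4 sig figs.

P₁/P₂ ≈ 10.52

With equal areas, P₁/P₂ = (T₁/T₂)⁴ = (2174/1207)⁴ = 10.52.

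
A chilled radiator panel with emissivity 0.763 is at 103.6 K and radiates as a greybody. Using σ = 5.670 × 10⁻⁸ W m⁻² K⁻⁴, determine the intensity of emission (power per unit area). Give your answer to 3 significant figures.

Stefan–Boltzmann: I = εσT⁴ = 0.763 × 5.670×10⁻⁸ × (103.6)⁴ = 4.98 W/m².

I ≈ 4.98 W/m²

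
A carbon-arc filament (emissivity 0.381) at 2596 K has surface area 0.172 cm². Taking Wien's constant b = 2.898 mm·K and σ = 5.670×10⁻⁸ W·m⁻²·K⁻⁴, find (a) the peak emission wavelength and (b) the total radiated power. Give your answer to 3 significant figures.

(a) λ_max = b/T = 2.898×10⁻³/2596 = 1.116×10⁻⁶ m = 1.12 μm.
Area A = 0.172 cm² = 1.72×10⁻⁵ m².
(b) P = εσAT⁴ = 0.381×5.670×10⁻⁸×1.72×10⁻⁵×(2596)⁴ = 16.9 W.

λ_max ≈ 1.12 μm; P ≈ 16.9 W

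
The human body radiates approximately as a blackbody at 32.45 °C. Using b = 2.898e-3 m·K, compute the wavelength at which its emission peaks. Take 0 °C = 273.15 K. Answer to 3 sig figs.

λ_max ≈ 9.48 μm

T = 32.45 °C + 273.15 = 305.60 K.
Wien's displacement law: λ_max = b/T = (2.898×10⁻³ m·K)/(305.60 K) = 9.483×10⁻⁶ m.
That is 9.48 μm, in the infrared range.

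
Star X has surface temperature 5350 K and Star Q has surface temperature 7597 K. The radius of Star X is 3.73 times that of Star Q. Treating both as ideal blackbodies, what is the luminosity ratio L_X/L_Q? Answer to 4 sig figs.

L_X/L_Q ≈ 3.422

L ∝ R²T⁴, so L_X/L_Q = (R_X/R_Q)²(T_X/T_Q)⁴ = (3.73)² × (5350/7597)⁴ = 13.9129 × 0.245950 = 3.422.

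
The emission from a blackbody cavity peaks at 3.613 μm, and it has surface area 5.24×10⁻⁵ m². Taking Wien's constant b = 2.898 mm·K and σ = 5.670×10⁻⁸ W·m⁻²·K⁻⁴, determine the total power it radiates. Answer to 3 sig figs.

Wien's law: T = b/λ_max = 2.898×10⁻³/3.613×10⁻⁶ = 802.104 K.
Area A = 5.24×10⁻⁵ m².
Then P = σAT⁴ = 5.670×10⁻⁸×5.24×10⁻⁵×(802.104)⁴ = 1.23 W.

P ≈ 1.23 W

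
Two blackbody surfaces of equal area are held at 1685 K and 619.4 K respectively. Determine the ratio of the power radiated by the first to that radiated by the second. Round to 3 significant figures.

With equal areas, P₁/P₂ = (T₁/T₂)⁴ = (1685/619.4)⁴ = 54.8.

P₁/P₂ ≈ 54.8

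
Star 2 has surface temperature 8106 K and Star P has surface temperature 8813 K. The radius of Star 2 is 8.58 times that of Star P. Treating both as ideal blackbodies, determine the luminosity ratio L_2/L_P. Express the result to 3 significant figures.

L_2/L_P ≈ 52.7

L ∝ R²T⁴, so L_2/L_P = (R_2/R_P)²(T_2/T_P)⁴ = (8.58)² × (8106/8813)⁴ = 73.6164 × 0.715700 = 52.7.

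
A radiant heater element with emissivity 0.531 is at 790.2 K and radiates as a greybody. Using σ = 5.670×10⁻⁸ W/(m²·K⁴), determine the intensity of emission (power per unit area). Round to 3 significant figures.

I ≈ 1.17×10⁴ W/m²

Stefan–Boltzmann: I = εσT⁴ = 0.531 × 5.670×10⁻⁸ × (790.2)⁴ = 1.17×10⁴ W/m².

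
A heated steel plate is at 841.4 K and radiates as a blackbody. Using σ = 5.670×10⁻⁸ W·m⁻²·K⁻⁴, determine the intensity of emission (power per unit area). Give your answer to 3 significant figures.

I ≈ 2.84×10⁴ W/m²

Stefan–Boltzmann: I = σT⁴ = 5.670×10⁻⁸ × (841.4)⁴ = 2.84×10⁴ W/m².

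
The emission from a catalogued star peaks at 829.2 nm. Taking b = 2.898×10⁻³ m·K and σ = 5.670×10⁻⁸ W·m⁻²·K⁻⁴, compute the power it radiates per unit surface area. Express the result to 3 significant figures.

I ≈ 8.46×10⁶ W/m²

Wien's law: T = b/λ_max = 2.898×10⁻³/8.292×10⁻⁷ = 3494.93 K.
Then I = σT⁴ = 5.670×10⁻⁸×(3494.93)⁴ = 8.46×10⁶ W/m².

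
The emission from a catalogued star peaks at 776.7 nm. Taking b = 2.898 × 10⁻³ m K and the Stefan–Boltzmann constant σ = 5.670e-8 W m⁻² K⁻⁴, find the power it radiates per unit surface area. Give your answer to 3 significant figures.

I ≈ 1.10×10⁷ W/m²

Wien's law: T = b/λ_max = 2.898×10⁻³/7.767×10⁻⁷ = 3731.17 K.
Then I = σT⁴ = 5.670×10⁻⁸×(3731.17)⁴ = 1.10×10⁷ W/m².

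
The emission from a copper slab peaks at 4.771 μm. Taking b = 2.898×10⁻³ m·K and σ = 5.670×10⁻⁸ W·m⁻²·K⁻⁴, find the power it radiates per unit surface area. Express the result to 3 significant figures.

Wien's law: T = b/λ_max = 2.898×10⁻³/4.771×10⁻⁶ = 607.420 K.
Then I = σT⁴ = 5.670×10⁻⁸×(607.420)⁴ = 7.72×10³ W/m².

I ≈ 7.72×10³ W/m²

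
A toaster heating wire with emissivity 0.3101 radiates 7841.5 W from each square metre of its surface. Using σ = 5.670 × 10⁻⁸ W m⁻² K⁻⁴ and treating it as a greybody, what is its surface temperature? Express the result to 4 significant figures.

I = εσT⁴, so T = (I/εσ)^(1/4) = (7841.5/(0.3101×5.670×10⁻⁸))^(1/4) = 817.2 K.

T ≈ 817.2 K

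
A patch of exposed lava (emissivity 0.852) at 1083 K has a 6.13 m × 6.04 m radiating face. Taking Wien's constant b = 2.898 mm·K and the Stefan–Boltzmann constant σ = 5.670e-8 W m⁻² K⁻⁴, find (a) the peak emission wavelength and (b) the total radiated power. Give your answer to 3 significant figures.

λ_max ≈ 2.68 μm; P ≈ 2.46×10⁶ W

(a) λ_max = b/T = 2.898×10⁻³/1083 = 2.676×10⁻⁶ m = 2.68 μm.
Area A = 6.13 × 6.04 = 37.0252 m².
(b) P = εσAT⁴ = 0.852×5.670×10⁻⁸×37.0252×(1083)⁴ = 2.46×10⁶ W.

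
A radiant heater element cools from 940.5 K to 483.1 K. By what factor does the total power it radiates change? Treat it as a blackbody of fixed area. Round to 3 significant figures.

P₂/P₁ ≈ 0.0696

P ∝ T⁴, so P₂/P₁ = (T₂/T₁)⁴ = (483.1/940.5)⁴ = (0.513663)⁴ = 0.0696.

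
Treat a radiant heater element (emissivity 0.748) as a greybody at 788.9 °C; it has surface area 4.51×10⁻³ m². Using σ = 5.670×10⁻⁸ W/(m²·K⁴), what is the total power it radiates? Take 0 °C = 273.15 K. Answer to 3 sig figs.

P ≈ 243 W

T = 788.9 °C + 273.15 = 1062.05 K.
Area A = 4.51×10⁻³ m².
P = εσAT⁴ = 0.748 × 5.670×10⁻⁸ × 4.51×10⁻³ × (1062.05)⁴ = 243 W.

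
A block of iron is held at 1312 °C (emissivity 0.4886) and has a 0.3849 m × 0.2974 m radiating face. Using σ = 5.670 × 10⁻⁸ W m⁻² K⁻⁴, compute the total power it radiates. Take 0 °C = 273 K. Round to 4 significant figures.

T = 1312 °C + 273 = 1585 K.
Area A = 0.3849 × 0.2974 = 0.114469 m².
P = εσAT⁴ = 0.4886 × 5.670×10⁻⁸ × 0.114469 × (1585)⁴ = 2.001×10⁴ W.

P ≈ 2.001×10⁴ W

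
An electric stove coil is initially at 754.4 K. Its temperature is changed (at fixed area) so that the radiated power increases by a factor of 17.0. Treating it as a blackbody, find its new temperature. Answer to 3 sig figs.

T₂ ≈ 1.53×10³ K

P ∝ T⁴, so T₂/T₁ = (P₂/P₁)^(1/4) = (17.0)^(1/4) = 2.03054.
T₂ = 754.4 × 2.03054 = 1.53×10³ K.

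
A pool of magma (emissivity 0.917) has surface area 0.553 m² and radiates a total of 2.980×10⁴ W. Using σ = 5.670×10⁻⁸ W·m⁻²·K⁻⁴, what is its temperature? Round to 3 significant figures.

T ≈ 1.01×10³ K

Area A = 0.553 m².
P = εσAT⁴ ⇒ T = (P/(εσA))^(1/4) = (2.980×10⁴/(0.917×5.670×10⁻⁸×0.553))^(1/4) = 1.01×10³ K.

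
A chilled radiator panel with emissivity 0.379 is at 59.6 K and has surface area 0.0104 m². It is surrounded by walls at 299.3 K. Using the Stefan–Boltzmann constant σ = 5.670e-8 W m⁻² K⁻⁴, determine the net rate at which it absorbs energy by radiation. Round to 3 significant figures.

Net gain ≈ 1.79 W

Area A = 0.0104 m².
Net radiated power P_net = εσA(T⁴ − T₀⁴) = 0.379×5.670×10⁻⁸×0.0104×(59.6⁴ − 299.3⁴).
T⁴ − T₀⁴ = 1.26178×10⁷ − 8.02466×10⁹ = -8.01204×10⁹ K⁴, so P_net = -1.79 W — negative, meaning a net gain of 1.79 W.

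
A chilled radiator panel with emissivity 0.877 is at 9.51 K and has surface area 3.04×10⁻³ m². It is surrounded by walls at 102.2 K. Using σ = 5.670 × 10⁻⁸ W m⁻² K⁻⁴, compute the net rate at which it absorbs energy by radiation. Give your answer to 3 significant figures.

Area A = 3.04×10⁻³ m².
Net radiated power P_net = εσA(T⁴ − T₀⁴) = 0.877×5.670×10⁻⁸×3.04×10⁻³×(9.51⁴ − 102.2⁴).
T⁴ − T₀⁴ = 8179.41 − 1.09095×10⁸ = -1.09087×10⁸ K⁴, so P_net = -0.0165 W — negative, meaning a net gain of 0.0165 W.

Net gain ≈ 0.0165 W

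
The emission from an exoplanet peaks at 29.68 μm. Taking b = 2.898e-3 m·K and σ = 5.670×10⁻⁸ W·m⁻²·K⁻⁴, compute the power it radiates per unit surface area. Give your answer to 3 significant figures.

I ≈ 5.15 W/m²

Wien's law: T = b/λ_max = 2.898×10⁻³/2.968×10⁻⁵ = 97.6415 K.
Then I = σT⁴ = 5.670×10⁻⁸×(97.6415)⁴ = 5.15 W/m².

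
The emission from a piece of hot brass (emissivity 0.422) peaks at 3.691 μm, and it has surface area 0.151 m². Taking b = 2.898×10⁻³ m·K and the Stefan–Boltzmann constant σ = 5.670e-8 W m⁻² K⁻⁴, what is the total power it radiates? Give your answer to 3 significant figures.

P ≈ 1.37×10³ W

Wien's law: T = b/λ_max = 2.898×10⁻³/3.691×10⁻⁶ = 785.153 K.
Area A = 0.151 m².
Then P = εσAT⁴ = 0.422×5.670×10⁻⁸×0.151×(785.153)⁴ = 1.37×10³ W.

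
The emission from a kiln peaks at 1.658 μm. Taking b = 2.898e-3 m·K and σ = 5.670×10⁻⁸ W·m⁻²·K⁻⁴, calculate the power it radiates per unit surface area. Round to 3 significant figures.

Wien's law: T = b/λ_max = 2.898×10⁻³/1.658×10⁻⁶ = 1747.89 K.
Then I = σT⁴ = 5.670×10⁻⁸×(1747.89)⁴ = 5.29×10⁵ W/m².

I ≈ 5.29×10⁵ W/m²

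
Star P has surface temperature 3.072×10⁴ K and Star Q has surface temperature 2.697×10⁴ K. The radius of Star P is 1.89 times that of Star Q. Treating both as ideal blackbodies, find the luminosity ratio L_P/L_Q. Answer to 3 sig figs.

L ∝ R²T⁴, so L_P/L_Q = (R_P/R_Q)²(T_P/T_Q)⁴ = (1.89)² × (3.072×10⁴/2.697×10⁴)⁴ = 3.5721 × 1.68330 = 6.01.

L_P/L_Q ≈ 6.01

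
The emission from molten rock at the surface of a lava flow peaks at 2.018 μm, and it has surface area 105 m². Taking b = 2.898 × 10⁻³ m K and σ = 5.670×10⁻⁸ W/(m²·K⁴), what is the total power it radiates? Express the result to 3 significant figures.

Wien's law: T = b/λ_max = 2.898×10⁻³/2.018×10⁻⁶ = 1436.08 K.
Area A = 105 m².
Then P = σAT⁴ = 5.670×10⁻⁸×105×(1436.08)⁴ = 2.53×10⁷ W.

P ≈ 2.53×10⁷ W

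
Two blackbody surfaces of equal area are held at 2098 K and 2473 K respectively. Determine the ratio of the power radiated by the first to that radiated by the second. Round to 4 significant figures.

P₁/P₂ ≈ 0.5180

With equal areas, P₁/P₂ = (T₁/T₂)⁴ = (2098/2473)⁴ = 0.5180.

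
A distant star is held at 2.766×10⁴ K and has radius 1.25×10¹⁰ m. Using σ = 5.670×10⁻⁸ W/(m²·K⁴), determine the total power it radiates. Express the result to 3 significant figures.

P ≈ 6.52×10³¹ W

Surface area A = 4πR² = 4π(1.25×10¹⁰ m)² = 1.96350×10²¹ m².
P = σAT⁴ = 5.670×10⁻⁸ × 1.96350×10²¹ × (2.766×10⁴)⁴ = 6.52×10³¹ W.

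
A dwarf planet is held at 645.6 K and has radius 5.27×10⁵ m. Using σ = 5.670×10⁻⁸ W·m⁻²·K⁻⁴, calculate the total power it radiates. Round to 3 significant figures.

Surface area A = 4πR² = 4π(5.27×10⁵ m)² = 3.49005×10¹² m².
P = σAT⁴ = 5.670×10⁻⁸ × 3.49005×10¹² × (645.6)⁴ = 3.44×10¹⁶ W.

P ≈ 3.44×10¹⁶ W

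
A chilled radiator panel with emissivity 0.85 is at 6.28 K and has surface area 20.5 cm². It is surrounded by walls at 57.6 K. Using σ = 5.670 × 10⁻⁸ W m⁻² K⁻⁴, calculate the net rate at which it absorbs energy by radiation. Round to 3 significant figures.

Net gain ≈ 1.09×10⁻³ W

Area A = 20.5 cm² = 2.05×10⁻³ m².
Net radiated power P_net = εσA(T⁴ − T₀⁴) = 0.85×5.670×10⁻⁸×2.05×10⁻³×(6.28⁴ − 57.6⁴).
T⁴ − T₀⁴ = 1555.39 − 1.10075×10⁷ = -1.10059×10⁷ K⁴, so P_net = -1.09×10⁻³ W — negative, meaning a net gain of 1.09×10⁻³ W.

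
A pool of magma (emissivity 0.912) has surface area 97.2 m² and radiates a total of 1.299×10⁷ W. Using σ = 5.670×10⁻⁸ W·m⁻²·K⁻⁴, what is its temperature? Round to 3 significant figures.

T ≈ 1.27×10³ K

Area A = 97.2 m².
P = εσAT⁴ ⇒ T = (P/(εσA))^(1/4) = (1.299×10⁷/(0.912×5.670×10⁻⁸×97.2))^(1/4) = 1.27×10³ K.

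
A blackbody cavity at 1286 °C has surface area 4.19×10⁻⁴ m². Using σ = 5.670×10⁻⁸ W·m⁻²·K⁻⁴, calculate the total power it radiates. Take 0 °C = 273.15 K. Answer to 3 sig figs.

P ≈ 140 W

T = 1286 °C + 273.15 = 1559.15 K.
Area A = 4.19×10⁻⁴ m².
P = σAT⁴ = 5.670×10⁻⁸ × 4.19×10⁻⁴ × (1559.15)⁴ = 140 W.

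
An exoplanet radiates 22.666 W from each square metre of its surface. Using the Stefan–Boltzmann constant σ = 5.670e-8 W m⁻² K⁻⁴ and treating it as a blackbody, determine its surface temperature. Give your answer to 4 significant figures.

I = σT⁴, so T = (I/σ)^(1/4) = (22.666/(5.670×10⁻⁸))^(1/4) = 141.4 K.

T ≈ 141.4 K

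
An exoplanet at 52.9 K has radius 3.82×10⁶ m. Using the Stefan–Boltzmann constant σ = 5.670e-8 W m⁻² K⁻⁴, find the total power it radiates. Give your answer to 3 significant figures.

P ≈ 8.14×10¹³ W

Surface area A = 4πR² = 4π(3.82×10⁶ m)² = 1.83374×10¹⁴ m².
P = σAT⁴ = 5.670×10⁻⁸ × 1.83374×10¹⁴ × (52.9)⁴ = 8.14×10¹³ W.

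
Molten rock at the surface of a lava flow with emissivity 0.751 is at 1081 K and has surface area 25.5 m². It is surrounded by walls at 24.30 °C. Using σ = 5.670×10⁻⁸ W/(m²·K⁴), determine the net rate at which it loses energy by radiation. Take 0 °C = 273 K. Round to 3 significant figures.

Net loss ≈ 1.47×10⁶ W

Surroundings: T = 24.30 °C + 273 = 297.30 K.
Area A = 25.5 m².
Net radiated power P_net = εσA(T⁴ − T₀⁴) = 0.751×5.670×10⁻⁸×25.5×(1081⁴ − 297.30⁴).
T⁴ − T₀⁴ = 1.36553×10¹² − 7.81231×10⁹ = 1.35772×10¹² K⁴, so P_net = 1.47×10⁶ W.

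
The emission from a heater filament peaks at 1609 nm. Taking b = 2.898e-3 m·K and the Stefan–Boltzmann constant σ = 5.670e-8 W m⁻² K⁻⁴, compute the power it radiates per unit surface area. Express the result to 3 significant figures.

I ≈ 5.97×10⁵ W/m²

Wien's law: T = b/λ_max = 2.898×10⁻³/1.609×10⁻⁶ = 1801.12 K.
Then I = σT⁴ = 5.670×10⁻⁸×(1801.12)⁴ = 5.97×10⁵ W/m².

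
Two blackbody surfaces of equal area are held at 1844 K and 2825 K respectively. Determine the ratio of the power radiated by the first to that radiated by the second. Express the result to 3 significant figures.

P₁/P₂ ≈ 0.182

With equal areas, P₁/P₂ = (T₁/T₂)⁴ = (1844/2825)⁴ = 0.182.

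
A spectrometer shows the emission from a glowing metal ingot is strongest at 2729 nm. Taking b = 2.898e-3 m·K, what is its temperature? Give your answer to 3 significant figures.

T ≈ 1.06×10³ K

Wien's law gives T = b/λ_max = (2.898×10⁻³ m·K)/(2.729×10⁻⁶ m) = 1.06×10³ K.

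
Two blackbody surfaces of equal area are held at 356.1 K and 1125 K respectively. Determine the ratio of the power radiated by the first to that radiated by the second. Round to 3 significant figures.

P₁/P₂ ≈ 0.0100

With equal areas, P₁/P₂ = (T₁/T₂)⁴ = (356.1/1125)⁴ = 0.0100.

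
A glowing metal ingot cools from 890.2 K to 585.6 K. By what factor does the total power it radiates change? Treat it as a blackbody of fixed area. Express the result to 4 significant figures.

P ∝ T⁴, so P₂/P₁ = (T₂/T₁)⁴ = (585.6/890.2)⁴ = (0.657830)⁴ = 0.1873.

P₂/P₁ ≈ 0.1873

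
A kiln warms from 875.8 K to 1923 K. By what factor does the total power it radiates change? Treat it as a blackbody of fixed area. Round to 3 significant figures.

P ∝ T⁴, so P₂/P₁ = (T₂/T₁)⁴ = (1923/875.8)⁴ = (2.19571)⁴ = 23.2.

P₂/P₁ ≈ 23.2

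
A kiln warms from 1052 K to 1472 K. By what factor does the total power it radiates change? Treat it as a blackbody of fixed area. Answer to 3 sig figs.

P₂/P₁ ≈ 3.83

P ∝ T⁴, so P₂/P₁ = (T₂/T₁)⁴ = (1472/1052)⁴ = (1.39924)⁴ = 3.83.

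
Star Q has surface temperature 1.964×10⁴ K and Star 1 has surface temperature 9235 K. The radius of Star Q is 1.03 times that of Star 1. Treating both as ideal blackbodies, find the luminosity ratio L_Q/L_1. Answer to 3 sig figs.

L ∝ R²T⁴, so L_Q/L_1 = (R_Q/R_1)²(T_Q/T_1)⁴ = (1.03)² × (1.964×10⁴/9235)⁴ = 1.0609 × 20.4559 = 21.7.

L_Q/L_1 ≈ 21.7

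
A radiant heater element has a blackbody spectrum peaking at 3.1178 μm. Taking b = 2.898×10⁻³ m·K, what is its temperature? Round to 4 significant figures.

Wien's law gives T = b/λ_max = (2.898×10⁻³ m·K)/(3.1178×10⁻⁶ m) = 929.5 K.

T ≈ 929.5 K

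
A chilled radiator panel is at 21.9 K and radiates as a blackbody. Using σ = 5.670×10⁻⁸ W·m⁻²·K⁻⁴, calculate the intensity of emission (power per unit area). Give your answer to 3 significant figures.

I ≈ 0.0130 W/m²

Stefan–Boltzmann: I = σT⁴ = 5.670×10⁻⁸ × (21.9)⁴ = 0.0130 W/m².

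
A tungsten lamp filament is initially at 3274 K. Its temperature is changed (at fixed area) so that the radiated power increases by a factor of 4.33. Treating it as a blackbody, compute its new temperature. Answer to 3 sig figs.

P ∝ T⁴, so T₂/T₁ = (P₂/P₁)^(1/4) = (4.33)^(1/4) = 1.44252.
T₂ = 3274 × 1.44252 = 4.72×10³ K.

T₂ ≈ 4.72×10³ K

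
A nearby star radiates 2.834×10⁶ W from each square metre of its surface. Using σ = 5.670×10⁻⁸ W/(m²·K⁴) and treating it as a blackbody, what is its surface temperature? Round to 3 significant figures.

T ≈ 2.66×10³ K

I = σT⁴, so T = (I/σ)^(1/4) = (2.834×10⁶/(5.670×10⁻⁸))^(1/4) = 2.66×10³ K.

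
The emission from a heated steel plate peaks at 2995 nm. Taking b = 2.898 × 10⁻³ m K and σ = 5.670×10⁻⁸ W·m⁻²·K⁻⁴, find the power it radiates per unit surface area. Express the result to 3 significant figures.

Wien's law: T = b/λ_max = 2.898×10⁻³/2.995×10⁻⁶ = 967.613 K.
Then I = σT⁴ = 5.670×10⁻⁸×(967.613)⁴ = 4.97×10⁴ W/m².

I ≈ 4.97×10⁴ W/m²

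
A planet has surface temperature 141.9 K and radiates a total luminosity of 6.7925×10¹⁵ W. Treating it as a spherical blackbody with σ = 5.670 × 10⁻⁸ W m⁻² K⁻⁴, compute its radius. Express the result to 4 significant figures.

R ≈ 4.849×10⁶ m

L = 4πR²σT⁴ ⇒ R = √(L/(4πσT⁴)).
σT⁴ = 22.9886 W/m², so R = √(6.7925×10¹⁵/(4π×22.9886)) = 4.849×10⁶ m.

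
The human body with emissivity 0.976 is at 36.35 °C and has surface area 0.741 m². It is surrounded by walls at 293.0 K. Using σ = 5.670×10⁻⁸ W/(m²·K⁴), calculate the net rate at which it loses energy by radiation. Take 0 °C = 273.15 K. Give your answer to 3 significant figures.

T = 36.35 °C + 273.15 = 309.50 K.
Area A = 0.741 m².
Net radiated power P_net = εσA(T⁴ − T₀⁴) = 0.976×5.670×10⁻⁸×0.741×(309.50⁴ − 293.0⁴).
T⁴ − T₀⁴ = 9.17577×10⁹ − 7.37005×10⁹ = 1.80572×10⁹ K⁴, so P_net = 74.0 W.

Net loss ≈ 74.0 W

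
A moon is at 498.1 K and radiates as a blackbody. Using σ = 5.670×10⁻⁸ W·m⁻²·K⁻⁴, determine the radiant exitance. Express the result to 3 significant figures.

I ≈ 3.49×10³ W/m²

Stefan–Boltzmann: I = σT⁴ = 5.670×10⁻⁸ × (498.1)⁴ = 3.49×10³ W/m².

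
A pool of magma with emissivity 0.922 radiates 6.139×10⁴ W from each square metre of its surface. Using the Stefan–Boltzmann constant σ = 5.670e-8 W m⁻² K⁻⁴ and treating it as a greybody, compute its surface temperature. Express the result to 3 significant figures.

I = εσT⁴, so T = (I/εσ)^(1/4) = (6.139×10⁴/(0.922×5.670×10⁻⁸))^(1/4) = 1.04×10³ K.

T ≈ 1.04×10³ K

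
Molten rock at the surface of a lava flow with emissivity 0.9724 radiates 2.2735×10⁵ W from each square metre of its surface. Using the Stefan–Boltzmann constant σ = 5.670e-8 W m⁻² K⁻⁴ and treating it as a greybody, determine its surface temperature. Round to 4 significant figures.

T ≈ 1425 K

I = εσT⁴, so T = (I/εσ)^(1/4) = (2.2735×10⁵/(0.9724×5.670×10⁻⁸))^(1/4) = 1425 K.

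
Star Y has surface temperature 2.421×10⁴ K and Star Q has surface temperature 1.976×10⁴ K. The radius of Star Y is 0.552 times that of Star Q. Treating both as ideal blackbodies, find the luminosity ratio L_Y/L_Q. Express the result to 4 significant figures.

L_Y/L_Q ≈ 0.6866

L ∝ R²T⁴, so L_Y/L_Q = (R_Y/R_Q)²(T_Y/T_Q)⁴ = (0.552)² × (2.421×10⁴/1.976×10⁴)⁴ = 0.304704 × 2.25336 = 0.6866.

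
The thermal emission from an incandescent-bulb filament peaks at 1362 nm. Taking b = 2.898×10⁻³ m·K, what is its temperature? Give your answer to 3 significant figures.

T ≈ 2.13×10³ K

Wien's law gives T = b/λ_max = (2.898×10⁻³ m·K)/(1.362×10⁻⁶ m) = 2.13×10³ K.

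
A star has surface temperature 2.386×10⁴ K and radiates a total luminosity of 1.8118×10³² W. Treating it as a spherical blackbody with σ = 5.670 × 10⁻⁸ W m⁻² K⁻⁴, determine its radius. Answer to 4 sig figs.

R ≈ 2.801×10¹⁰ m

L = 4πR²σT⁴ ⇒ R = √(L/(4πσT⁴)).
σT⁴ = 1.83766×10¹⁰ W/m², so R = √(1.8118×10³²/(4π×1.83766×10¹⁰)) = 2.801×10¹⁰ m.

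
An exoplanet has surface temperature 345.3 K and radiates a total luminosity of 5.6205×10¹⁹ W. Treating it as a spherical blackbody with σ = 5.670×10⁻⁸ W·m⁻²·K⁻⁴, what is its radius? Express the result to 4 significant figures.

L = 4πR²σT⁴ ⇒ R = √(L/(4πσT⁴)).
σT⁴ = 806.064 W/m², so R = √(5.6205×10¹⁹/(4π×806.064)) = 7.449×10⁷ m.

R ≈ 7.449×10⁷ m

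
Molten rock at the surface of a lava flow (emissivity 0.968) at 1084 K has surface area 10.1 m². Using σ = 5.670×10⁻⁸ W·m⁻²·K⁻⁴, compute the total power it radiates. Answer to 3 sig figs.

P ≈ 7.65×10⁵ W

Area A = 10.1 m².
P = εσAT⁴ = 0.968 × 5.670×10⁻⁸ × 10.1 × (1084)⁴ = 7.65×10⁵ W.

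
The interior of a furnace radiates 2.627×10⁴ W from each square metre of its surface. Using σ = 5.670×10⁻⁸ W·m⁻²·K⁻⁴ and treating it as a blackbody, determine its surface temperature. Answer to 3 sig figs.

T ≈ 825 K

I = σT⁴, so T = (I/σ)^(1/4) = (2.627×10⁴/(5.670×10⁻⁸))^(1/4) = 825 K.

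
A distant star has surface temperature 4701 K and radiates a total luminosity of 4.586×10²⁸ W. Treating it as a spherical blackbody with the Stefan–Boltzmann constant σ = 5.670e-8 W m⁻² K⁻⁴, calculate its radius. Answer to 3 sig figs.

L = 4πR²σT⁴ ⇒ R = √(L/(4πσT⁴)).
σT⁴ = 2.76913×10⁷ W/m², so R = √(4.586×10²⁸/(4π×2.76913×10⁷)) = 1.15×10¹⁰ m.

R ≈ 1.15×10¹⁰ m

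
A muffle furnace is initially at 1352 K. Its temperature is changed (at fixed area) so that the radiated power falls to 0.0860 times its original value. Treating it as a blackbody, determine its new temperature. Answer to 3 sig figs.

T₂ ≈ 732 K

P ∝ T⁴, so T₂/T₁ = (P₂/P₁)^(1/4) = (0.0860)^(1/4) = 0.541533.
T₂ = 1352 × 0.541533 = 732 K.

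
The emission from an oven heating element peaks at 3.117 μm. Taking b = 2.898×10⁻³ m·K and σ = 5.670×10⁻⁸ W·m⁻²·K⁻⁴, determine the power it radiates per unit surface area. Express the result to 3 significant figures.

I ≈ 4.24×10⁴ W/m²

Wien's law: T = b/λ_max = 2.898×10⁻³/3.117×10⁻⁶ = 929.740 K.
Then I = σT⁴ = 5.670×10⁻⁸×(929.740)⁴ = 4.24×10⁴ W/m².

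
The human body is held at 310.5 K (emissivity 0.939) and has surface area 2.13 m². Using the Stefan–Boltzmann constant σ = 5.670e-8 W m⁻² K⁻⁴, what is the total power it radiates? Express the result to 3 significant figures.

Area A = 2.13 m².
P = εσAT⁴ = 0.939 × 5.670×10⁻⁸ × 2.13 × (310.5)⁴ = 1.05×10³ W.

P ≈ 1.05×10³ W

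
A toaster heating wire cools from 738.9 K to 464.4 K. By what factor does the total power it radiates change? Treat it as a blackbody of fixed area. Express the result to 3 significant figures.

P₂/P₁ ≈ 0.156

P ∝ T⁴, so P₂/P₁ = (T₂/T₁)⁴ = (464.4/738.9)⁴ = (0.628502)⁴ = 0.156.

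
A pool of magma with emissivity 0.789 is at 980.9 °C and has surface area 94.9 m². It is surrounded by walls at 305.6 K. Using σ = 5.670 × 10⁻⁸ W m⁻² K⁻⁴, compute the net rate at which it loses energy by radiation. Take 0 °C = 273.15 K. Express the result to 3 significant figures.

Net loss ≈ 1.05×10⁷ W

T = 980.9 °C + 273.15 = 1254.05 K.
Area A = 94.9 m².
Net radiated power P_net = εσA(T⁴ − T₀⁴) = 0.789×5.670×10⁻⁸×94.9×(1254.05⁴ − 305.6⁴).
T⁴ − T₀⁴ = 2.47320×10¹² − 8.72195×10⁹ = 2.46448×10¹² K⁴, so P_net = 1.05×10⁷ W.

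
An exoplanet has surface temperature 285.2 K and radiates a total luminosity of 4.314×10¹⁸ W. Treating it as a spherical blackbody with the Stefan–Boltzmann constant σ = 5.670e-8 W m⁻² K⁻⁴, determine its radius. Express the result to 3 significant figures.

R ≈ 3.03×10⁷ m

L = 4πR²σT⁴ ⇒ R = √(L/(4πσT⁴)).
σT⁴ = 375.129 W/m², so R = √(4.314×10¹⁸/(4π×375.129)) = 3.03×10⁷ m.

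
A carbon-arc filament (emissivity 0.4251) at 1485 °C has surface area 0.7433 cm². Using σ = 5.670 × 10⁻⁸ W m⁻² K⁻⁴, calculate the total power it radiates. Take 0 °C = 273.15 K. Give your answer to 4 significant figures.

T = 1485 °C + 273.15 = 1758.15 K.
Area A = 0.7433 cm² = 7.433×10⁻⁵ m².
P = εσAT⁴ = 0.4251 × 5.670×10⁻⁸ × 7.433×10⁻⁵ × (1758.15)⁴ = 17.12 W.

P ≈ 17.12 W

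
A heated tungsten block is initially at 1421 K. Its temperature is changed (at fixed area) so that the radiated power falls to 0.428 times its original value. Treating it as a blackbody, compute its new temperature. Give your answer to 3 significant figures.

T₂ ≈ 1.15×10³ K

P ∝ T⁴, so T₂/T₁ = (P₂/P₁)^(1/4) = (0.428)^(1/4) = 0.808837.
T₂ = 1421 × 0.808837 = 1.15×10³ K.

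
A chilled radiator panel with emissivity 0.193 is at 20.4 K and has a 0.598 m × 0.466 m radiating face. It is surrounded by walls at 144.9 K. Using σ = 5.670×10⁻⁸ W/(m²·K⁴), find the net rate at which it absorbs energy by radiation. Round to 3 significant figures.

Area A = 0.598 × 0.466 = 0.278668 m².
Net radiated power P_net = εσA(T⁴ − T₀⁴) = 0.193×5.670×10⁻⁸×0.278668×(20.4⁴ − 144.9⁴).
T⁴ − T₀⁴ = 1.73189×10⁵ − 4.40832×10⁸ = -4.40659×10⁸ K⁴, so P_net = -1.34 W — negative, meaning a net gain of 1.34 W.

Net gain ≈ 1.34 W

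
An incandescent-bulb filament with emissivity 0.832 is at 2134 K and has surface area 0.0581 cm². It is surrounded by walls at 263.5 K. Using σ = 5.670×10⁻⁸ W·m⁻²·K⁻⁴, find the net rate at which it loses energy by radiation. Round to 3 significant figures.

Area A = 0.0581 cm² = 5.81×10⁻⁶ m².
Net radiated power P_net = εσA(T⁴ − T₀⁴) = 0.832×5.670×10⁻⁸×5.81×10⁻⁶×(2134⁴ − 263.5⁴).
T⁴ − T₀⁴ = 2.07385×10¹³ − 4.82084×10⁹ = 2.07337×10¹³ K⁴, so P_net = 5.68 W.

Net loss ≈ 5.68 W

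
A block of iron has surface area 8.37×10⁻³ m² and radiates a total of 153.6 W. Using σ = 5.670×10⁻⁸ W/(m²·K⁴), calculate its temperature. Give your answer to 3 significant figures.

Area A = 8.37×10⁻³ m².
P = σAT⁴ ⇒ T = (P/(σA))^(1/4) = (153.6/(5.670×10⁻⁸×8.37×10⁻³))^(1/4) = 754 K.

T ≈ 754 K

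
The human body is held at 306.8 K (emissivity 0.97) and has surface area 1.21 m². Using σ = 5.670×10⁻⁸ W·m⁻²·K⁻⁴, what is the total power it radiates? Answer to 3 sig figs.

P ≈ 590 W

Area A = 1.21 m².
P = εσAT⁴ = 0.97 × 5.670×10⁻⁸ × 1.21 × (306.8)⁴ = 590 W.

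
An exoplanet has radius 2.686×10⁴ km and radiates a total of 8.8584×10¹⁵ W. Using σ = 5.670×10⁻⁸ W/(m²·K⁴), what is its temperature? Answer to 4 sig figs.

T ≈ 64.43 K

Surface area A = 4πR² = 4π(2.686×10⁷ m)² = 9.06613×10¹⁵ m².
P = σAT⁴ ⇒ T = (P/(σA))^(1/4) = (8.8584×10¹⁵/(5.670×10⁻⁸×9.06613×10¹⁵))^(1/4) = 64.43 K.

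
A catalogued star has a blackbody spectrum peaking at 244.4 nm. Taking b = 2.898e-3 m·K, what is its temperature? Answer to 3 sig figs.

T ≈ 1.19×10⁴ K

Wien's law gives T = b/λ_max = (2.898×10⁻³ m·K)/(2.444×10⁻⁷ m) = 1.19×10⁴ K.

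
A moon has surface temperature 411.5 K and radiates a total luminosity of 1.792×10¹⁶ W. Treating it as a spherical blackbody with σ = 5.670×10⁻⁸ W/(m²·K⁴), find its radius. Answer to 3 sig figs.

L = 4πR²σT⁴ ⇒ R = √(L/(4πσT⁴)).
σT⁴ = 1625.78 W/m², so R = √(1.792×10¹⁶/(4π×1625.78)) = 9.37×10⁵ m.

R ≈ 9.37×10⁵ m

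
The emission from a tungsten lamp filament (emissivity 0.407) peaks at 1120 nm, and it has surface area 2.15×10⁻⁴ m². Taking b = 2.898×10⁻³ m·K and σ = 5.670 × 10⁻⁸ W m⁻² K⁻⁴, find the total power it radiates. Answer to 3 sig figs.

P ≈ 222 W

Wien's law: T = b/λ_max = 2.898×10⁻³/1.120×10⁻⁶ = 2587.50 K.
Area A = 2.15×10⁻⁴ m².
Then P = εσAT⁴ = 0.407×5.670×10⁻⁸×2.15×10⁻⁴×(2587.50)⁴ = 222 W.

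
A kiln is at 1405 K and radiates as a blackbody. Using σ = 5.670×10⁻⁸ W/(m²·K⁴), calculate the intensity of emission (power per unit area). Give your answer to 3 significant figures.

Stefan–Boltzmann: I = σT⁴ = 5.670×10⁻⁸ × (1405)⁴ = 2.21×10⁵ W/m².

I ≈ 2.21×10⁵ W/m²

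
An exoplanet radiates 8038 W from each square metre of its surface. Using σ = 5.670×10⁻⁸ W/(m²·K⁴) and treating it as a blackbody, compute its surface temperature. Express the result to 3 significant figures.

I = σT⁴, so T = (I/σ)^(1/4) = (8038/(5.670×10⁻⁸))^(1/4) = 614 K.

T ≈ 614 K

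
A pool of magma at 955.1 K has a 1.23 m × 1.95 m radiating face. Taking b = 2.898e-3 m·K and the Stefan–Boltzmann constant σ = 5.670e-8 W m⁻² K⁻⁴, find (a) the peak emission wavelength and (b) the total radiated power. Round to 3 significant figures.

(a) λ_max = b/T = 2.898×10⁻³/955.1 = 3.034×10⁻⁶ m = 3.03 μm.
Area A = 1.23 × 1.95 = 2.3985 m².
(b) P = σAT⁴ = 5.670×10⁻⁸×2.3985×(955.1)⁴ = 1.13×10⁵ W.

λ_max ≈ 3.03 μm; P ≈ 1.13×10⁵ W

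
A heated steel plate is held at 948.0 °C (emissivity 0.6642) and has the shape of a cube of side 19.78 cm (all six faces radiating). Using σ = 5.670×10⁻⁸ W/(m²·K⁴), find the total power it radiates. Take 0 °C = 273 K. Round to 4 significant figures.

P ≈ 1.965×10⁴ W

T = 948.0 °C + 273 = 1221.0 K.
Area A = 6s² = 6×(0.1978 m)² = 0.234749 m².
P = εσAT⁴ = 0.6642 × 5.670×10⁻⁸ × 0.234749 × (1221.0)⁴ = 1.965×10⁴ W.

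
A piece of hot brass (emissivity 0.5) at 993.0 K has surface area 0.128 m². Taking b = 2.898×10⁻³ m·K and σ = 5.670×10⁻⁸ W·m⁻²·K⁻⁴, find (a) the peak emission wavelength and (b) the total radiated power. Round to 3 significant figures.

(a) λ_max = b/T = 2.898×10⁻³/993.0 = 2.918×10⁻⁶ m = 2.92 μm.
Area A = 0.128 m².
(b) P = εσAT⁴ = 0.5×5.670×10⁻⁸×0.128×(993.0)⁴ = 3.53×10³ W.

λ_max ≈ 2.92 μm; P ≈ 3.53×10³ W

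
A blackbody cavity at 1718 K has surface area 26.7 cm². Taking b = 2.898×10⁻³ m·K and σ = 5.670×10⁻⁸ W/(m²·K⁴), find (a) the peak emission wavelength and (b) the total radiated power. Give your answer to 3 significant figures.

(a) λ_max = b/T = 2.898×10⁻³/1718 = 1.687×10⁻⁶ m = 1.69 μm.
Area A = 26.7 cm² = 2.67×10⁻³ m².
(b) P = σAT⁴ = 5.670×10⁻⁸×2.67×10⁻³×(1718)⁴ = 1.32×10³ W.

λ_max ≈ 1.69 μm; P ≈ 1.32×10³ W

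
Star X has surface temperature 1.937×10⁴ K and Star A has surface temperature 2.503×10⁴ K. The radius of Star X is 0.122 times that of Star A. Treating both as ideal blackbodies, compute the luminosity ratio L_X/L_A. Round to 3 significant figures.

L ∝ R²T⁴, so L_X/L_A = (R_X/R_A)²(T_X/T_A)⁴ = (0.122)² × (1.937×10⁴/2.503×10⁴)⁴ = 0.014884 × 0.358654 = 5.34×10⁻³.

L_X/L_A ≈ 5.34×10⁻³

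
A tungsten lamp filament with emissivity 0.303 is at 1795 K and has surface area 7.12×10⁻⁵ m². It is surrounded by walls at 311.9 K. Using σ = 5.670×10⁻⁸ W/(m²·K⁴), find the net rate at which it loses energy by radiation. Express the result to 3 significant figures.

Net loss ≈ 12.7 W

Area A = 7.12×10⁻⁵ m².
Net radiated power P_net = εσA(T⁴ − T₀⁴) = 0.303×5.670×10⁻⁸×7.12×10⁻⁵×(1795⁴ − 311.9⁴).
T⁴ − T₀⁴ = 1.03814×10¹³ − 9.46371×10⁹ = 1.03719×10¹³ K⁴, so P_net = 12.7 W.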